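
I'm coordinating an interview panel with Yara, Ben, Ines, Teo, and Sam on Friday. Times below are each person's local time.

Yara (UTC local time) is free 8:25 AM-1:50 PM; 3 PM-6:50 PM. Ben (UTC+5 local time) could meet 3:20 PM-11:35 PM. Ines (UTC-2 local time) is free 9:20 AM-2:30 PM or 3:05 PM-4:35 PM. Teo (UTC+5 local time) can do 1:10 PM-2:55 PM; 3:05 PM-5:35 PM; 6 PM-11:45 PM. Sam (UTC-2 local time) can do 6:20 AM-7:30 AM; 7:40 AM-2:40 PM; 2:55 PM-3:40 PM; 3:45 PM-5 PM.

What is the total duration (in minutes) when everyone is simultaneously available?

Yara in UTC: 08:25-13:50, 15:00-18:50.
Ben in UTC: 10:20-18:35 (subtract 5h to convert from UTC+5).
Ines in UTC: 11:20-16:30, 17:05-18:35 (add 2h to convert from UTC-2).
Teo in UTC: 08:10-09:55, 10:05-12:35, 13:00-18:45 (subtract 5h to convert from UTC+5).
Sam in UTC: 08:20-09:30, 09:40-16:40, 16:55-17:40, 17:45-19:00 (add 2h to convert from UTC-2).
Yara ∩ Ben: 10:20-13:50, 15:00-18:35.
Yara ∩ Ben ∩ Ines: 11:20-13:50, 15:00-16:30, 17:05-18:35.
Yara ∩ Ben ∩ Ines ∩ Teo: 11:20-12:35, 13:00-13:50, 15:00-16:30, 17:05-18:35.
Yara ∩ Ben ∩ Ines ∩ Teo ∩ Sam: 11:20-12:35, 13:00-13:50, 15:00-16:30, 17:05-17:40, 17:45-18:35.
Summing the common windows: 75 + 50 + 90 + 35 + 50 = 300 minutes.

300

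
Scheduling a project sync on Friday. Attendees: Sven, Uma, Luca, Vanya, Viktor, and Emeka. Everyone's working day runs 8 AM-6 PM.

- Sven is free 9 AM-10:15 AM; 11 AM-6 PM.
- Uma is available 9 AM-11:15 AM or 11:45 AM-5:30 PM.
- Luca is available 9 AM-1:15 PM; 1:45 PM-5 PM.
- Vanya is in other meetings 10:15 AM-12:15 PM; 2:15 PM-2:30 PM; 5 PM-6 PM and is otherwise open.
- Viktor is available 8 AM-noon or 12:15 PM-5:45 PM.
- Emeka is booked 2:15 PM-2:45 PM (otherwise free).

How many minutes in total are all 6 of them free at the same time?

Sven free: 09:00-10:15, 11:00-18:00.
Uma free: 09:00-11:15, 11:45-17:30.
Luca free: 09:00-13:15, 13:45-17:00.
Vanya free: 08:00-10:15, 12:15-14:15, 14:30-17:00 (invert busy blocks within the working day).
Viktor free: 08:00-12:00, 12:15-17:45.
Emeka free: 08:00-14:15, 14:45-18:00 (invert busy blocks within the working day).
Sven ∩ Uma: 09:00-10:15, 11:00-11:15, 11:45-17:30.
Sven ∩ Uma ∩ Luca: 09:00-10:15, 11:00-11:15, 11:45-13:15, 13:45-17:00.
Sven ∩ Uma ∩ Luca ∩ Vanya: 09:00-10:15, 12:15-13:15, 13:45-14:15, 14:30-17:00.
Sven ∩ Uma ∩ Luca ∩ Vanya ∩ Viktor: 09:00-10:15, 12:15-13:15, 13:45-14:15, 14:30-17:00.
Sven ∩ Uma ∩ Luca ∩ Vanya ∩ Viktor ∩ Emeka: 09:00-10:15, 12:15-13:15, 13:45-14:15, 14:45-17:00.
So the common availability across everyone is 09:00-10:15, 12:15-13:15, 13:45-14:15, 14:45-17:00.
Summing the common windows: 75 + 60 + 30 + 135 = 300 minutes.

300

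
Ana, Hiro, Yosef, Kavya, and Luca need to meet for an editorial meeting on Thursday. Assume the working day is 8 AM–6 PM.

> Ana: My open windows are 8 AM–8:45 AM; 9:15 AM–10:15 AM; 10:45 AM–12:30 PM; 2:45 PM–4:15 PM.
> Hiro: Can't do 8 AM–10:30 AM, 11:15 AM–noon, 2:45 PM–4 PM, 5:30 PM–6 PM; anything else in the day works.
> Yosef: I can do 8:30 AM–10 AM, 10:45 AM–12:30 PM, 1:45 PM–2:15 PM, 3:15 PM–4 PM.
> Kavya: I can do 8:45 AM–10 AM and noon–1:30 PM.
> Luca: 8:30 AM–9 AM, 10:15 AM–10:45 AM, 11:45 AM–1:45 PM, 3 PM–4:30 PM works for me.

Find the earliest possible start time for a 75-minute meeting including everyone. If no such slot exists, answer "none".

Ana free: 08:00-08:45, 09:15-10:15, 10:45-12:30, 14:45-16:15.
Hiro free: 10:30-11:15, 12:00-14:45, 16:00-17:30 (invert busy blocks within the working day).
Yosef free: 08:30-10:00, 10:45-12:30, 13:45-14:15, 15:15-16:00.
Kavya free: 08:45-10:00, 12:00-13:30.
Luca free: 08:30-09:00, 10:15-10:45, 11:45-13:45, 15:00-16:30.
Ana ∩ Hiro: 10:45-11:15, 12:00-12:30, 16:00-16:15.
Ana ∩ Hiro ∩ Yosef: 10:45-11:15, 12:00-12:30.
Ana ∩ Hiro ∩ Yosef ∩ Kavya: 12:00-12:30.
Ana ∩ Hiro ∩ Yosef ∩ Kavya ∩ Luca: 12:00-12:30.
No common window is at least 75 minutes long.

none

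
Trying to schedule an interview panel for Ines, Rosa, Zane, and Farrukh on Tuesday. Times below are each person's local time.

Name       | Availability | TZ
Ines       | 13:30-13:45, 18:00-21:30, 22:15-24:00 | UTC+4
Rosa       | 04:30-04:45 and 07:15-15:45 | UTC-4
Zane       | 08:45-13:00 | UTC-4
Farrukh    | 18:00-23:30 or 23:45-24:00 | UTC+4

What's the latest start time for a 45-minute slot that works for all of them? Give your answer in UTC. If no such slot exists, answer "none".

Ines in UTC: 09:30-09:45, 14:00-17:30, 18:15-20:00 (subtract 4h to convert from UTC+4).
Rosa in UTC: 08:30-08:45, 11:15-19:45 (add 4h to convert from UTC-4).
Zane in UTC: 12:45-17:00 (add 4h to convert from UTC-4).
Farrukh in UTC: 14:00-19:30, 19:45-20:00 (subtract 4h to convert from UTC+4).
Ines ∩ Rosa: 14:00-17:30, 18:15-19:45.
Ines ∩ Rosa ∩ Zane: 14:00-17:00.
Ines ∩ Rosa ∩ Zane ∩ Farrukh: 14:00-17:00.
The last common window of at least 45 minutes is 14:00-17:00; a 45-minute meeting can start as late as 16:15 and still end by 17:00.

16:15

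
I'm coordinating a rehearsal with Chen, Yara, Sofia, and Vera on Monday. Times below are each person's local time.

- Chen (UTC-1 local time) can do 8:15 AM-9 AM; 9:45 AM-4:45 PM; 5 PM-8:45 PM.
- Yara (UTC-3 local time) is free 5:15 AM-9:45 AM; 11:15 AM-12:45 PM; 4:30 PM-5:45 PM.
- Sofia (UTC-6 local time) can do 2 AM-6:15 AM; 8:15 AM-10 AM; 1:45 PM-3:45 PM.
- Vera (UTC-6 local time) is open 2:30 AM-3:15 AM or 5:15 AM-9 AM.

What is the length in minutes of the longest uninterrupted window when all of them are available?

Chen in UTC: 09:15-10:00, 10:45-17:45, 18:00-21:45 (add 1h to convert from UTC-1).
Yara in UTC: 08:15-12:45, 14:15-15:45, 19:30-20:45 (add 3h to convert from UTC-3).
Sofia in UTC: 08:00-12:15, 14:15-16:00, 19:45-21:45 (add 6h to convert from UTC-6).
Vera in UTC: 08:30-09:15, 11:15-15:00 (add 6h to convert from UTC-6).
Chen ∩ Yara: 09:15-10:00, 10:45-12:45, 14:15-15:45, 19:30-20:45.
Chen ∩ Yara ∩ Sofia: 09:15-10:00, 10:45-12:15, 14:15-15:45, 19:45-20:45.
Chen ∩ Yara ∩ Sofia ∩ Vera: 11:15-12:15, 14:15-15:00.
So the common availability across everyone is 11:15-12:15, 14:15-15:00.
The longest is 11:15-12:15 at 60 minutes.

60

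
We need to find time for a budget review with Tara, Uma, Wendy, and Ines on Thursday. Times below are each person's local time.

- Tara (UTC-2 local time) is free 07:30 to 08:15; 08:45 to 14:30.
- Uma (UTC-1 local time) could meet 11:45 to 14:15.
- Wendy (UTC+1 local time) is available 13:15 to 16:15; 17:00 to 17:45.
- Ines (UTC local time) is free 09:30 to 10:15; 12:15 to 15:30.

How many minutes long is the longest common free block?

Tara in UTC: 09:30-10:15, 10:45-16:30 (add 2h to convert from UTC-2).
Uma in UTC: 12:45-15:15 (add 1h to convert from UTC-1).
Wendy in UTC: 12:15-15:15, 16:00-16:45 (subtract 1h to convert from UTC+1).
Ines in UTC: 09:30-10:15, 12:15-15:30.
Tara ∩ Uma: 12:45-15:15.
Tara ∩ Uma ∩ Wendy: 12:45-15:15.
Tara ∩ Uma ∩ Wendy ∩ Ines: 12:45-15:15.
Those are the intersection windows.
The longest is 12:45-15:15 at 150 minutes.

150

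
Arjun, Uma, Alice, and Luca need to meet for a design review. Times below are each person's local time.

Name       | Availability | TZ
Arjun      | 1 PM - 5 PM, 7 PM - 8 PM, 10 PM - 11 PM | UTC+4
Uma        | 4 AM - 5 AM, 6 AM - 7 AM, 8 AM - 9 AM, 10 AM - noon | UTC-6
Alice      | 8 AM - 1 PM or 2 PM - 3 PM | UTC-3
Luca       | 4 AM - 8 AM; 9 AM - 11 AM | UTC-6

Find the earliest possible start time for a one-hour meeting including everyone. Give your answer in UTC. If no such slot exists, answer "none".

Arjun in UTC: 09:00-13:00, 15:00-16:00, 18:00-19:00 (subtract 4h to convert from UTC+4).
Uma in UTC: 10:00-11:00, 12:00-13:00, 14:00-15:00, 16:00-18:00 (add 6h to convert from UTC-6).
Alice in UTC: 11:00-16:00, 17:00-18:00 (add 3h to convert from UTC-3).
Luca in UTC: 10:00-14:00, 15:00-17:00 (add 6h to convert from UTC-6).
Arjun ∩ Uma: 10:00-11:00, 12:00-13:00.
Arjun ∩ Uma ∩ Alice: 12:00-13:00.
Arjun ∩ Uma ∩ Alice ∩ Luca: 12:00-13:00.
The first common window of at least 60 minutes is 12:00-13:00, so the earliest start is 12:00.

12:00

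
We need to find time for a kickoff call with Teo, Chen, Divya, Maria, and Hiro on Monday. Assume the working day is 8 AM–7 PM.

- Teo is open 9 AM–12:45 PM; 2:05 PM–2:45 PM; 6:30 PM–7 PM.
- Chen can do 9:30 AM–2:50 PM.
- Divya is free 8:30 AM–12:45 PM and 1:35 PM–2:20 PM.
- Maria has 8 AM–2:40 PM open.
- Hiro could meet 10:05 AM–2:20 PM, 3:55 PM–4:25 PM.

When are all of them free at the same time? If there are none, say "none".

10:05-12:45, 14:05-14:20

Teo ∩ Chen: 09:30-12:45, 14:05-14:45.
Teo ∩ Chen ∩ Divya: 09:30-12:45, 14:05-14:20.
Teo ∩ Chen ∩ Divya ∩ Maria: 09:30-12:45, 14:05-14:20.
Teo ∩ Chen ∩ Divya ∩ Maria ∩ Hiro: 10:05-12:45, 14:05-14:20.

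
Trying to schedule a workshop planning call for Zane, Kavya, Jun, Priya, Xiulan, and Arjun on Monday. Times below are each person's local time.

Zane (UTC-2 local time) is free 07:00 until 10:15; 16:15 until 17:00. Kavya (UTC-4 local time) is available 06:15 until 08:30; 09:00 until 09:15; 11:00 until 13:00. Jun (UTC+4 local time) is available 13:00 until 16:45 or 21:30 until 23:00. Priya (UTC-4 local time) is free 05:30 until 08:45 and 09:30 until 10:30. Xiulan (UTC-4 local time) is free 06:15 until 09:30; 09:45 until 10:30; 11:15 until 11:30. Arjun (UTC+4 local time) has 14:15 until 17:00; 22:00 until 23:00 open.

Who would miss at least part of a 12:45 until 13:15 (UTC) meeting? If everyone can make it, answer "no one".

Arjun, Jun, Kavya, Priya, Zane

Zane in UTC: 09:00-12:15, 18:15-19:00 (add 2h to convert from UTC-2).
Kavya in UTC: 10:15-12:30, 13:00-13:15, 15:00-17:00 (add 4h to convert from UTC-4).
Jun in UTC: 09:00-12:45, 17:30-19:00 (subtract 4h to convert from UTC+4).
Priya in UTC: 09:30-12:45, 13:30-14:30 (add 4h to convert from UTC-4).
Xiulan in UTC: 10:15-13:30, 13:45-14:30, 15:15-15:30 (add 4h to convert from UTC-4).
Arjun in UTC: 10:15-13:00, 18:00-19:00 (subtract 4h to convert from UTC+4).
Zane: not fully free for 12:45-13:15. Kavya: not fully free for 12:45-13:15. Jun: not fully free for 12:45-13:15. Priya: not fully free for 12:45-13:15. Xiulan: free for 12:45-13:15. Arjun: not fully free for 12:45-13:15.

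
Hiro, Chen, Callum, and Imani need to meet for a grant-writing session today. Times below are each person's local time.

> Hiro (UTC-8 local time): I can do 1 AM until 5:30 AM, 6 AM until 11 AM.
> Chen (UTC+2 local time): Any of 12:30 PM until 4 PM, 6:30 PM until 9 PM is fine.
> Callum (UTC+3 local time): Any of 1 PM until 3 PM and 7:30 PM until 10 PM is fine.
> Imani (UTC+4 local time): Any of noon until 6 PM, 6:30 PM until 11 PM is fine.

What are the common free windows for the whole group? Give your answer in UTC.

10:30-12:00, 16:30-19:00

Hiro in UTC: 09:00-13:30, 14:00-19:00 (add 8h to convert from UTC-8).
Chen in UTC: 10:30-14:00, 16:30-19:00 (subtract 2h to convert from UTC+2).
Callum in UTC: 10:00-12:00, 16:30-19:00 (subtract 3h to convert from UTC+3).
Imani in UTC: 08:00-14:00, 14:30-19:00 (subtract 4h to convert from UTC+4).
Hiro ∩ Chen: 10:30-13:30, 16:30-19:00.
Hiro ∩ Chen ∩ Callum: 10:30-12:00, 16:30-19:00.
Hiro ∩ Chen ∩ Callum ∩ Imani: 10:30-12:00, 16:30-19:00.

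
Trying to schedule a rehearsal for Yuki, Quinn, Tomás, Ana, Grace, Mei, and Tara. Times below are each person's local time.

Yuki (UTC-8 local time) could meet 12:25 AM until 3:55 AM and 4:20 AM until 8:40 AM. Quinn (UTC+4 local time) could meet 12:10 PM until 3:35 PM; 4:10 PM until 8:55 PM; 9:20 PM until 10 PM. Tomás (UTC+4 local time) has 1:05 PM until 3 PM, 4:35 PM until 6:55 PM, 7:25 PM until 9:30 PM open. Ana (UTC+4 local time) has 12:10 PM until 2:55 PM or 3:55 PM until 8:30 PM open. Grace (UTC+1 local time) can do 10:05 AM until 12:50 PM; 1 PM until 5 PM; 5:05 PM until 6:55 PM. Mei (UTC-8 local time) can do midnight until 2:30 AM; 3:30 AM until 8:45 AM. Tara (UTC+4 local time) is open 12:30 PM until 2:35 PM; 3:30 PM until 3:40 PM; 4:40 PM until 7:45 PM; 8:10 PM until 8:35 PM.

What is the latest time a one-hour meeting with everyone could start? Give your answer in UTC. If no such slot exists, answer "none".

Yuki in UTC: 08:25-11:55, 12:20-16:40 (add 8h to convert from UTC-8).
Quinn in UTC: 08:10-11:35, 12:10-16:55, 17:20-18:00 (subtract 4h to convert from UTC+4).
Tomás in UTC: 09:05-11:00, 12:35-14:55, 15:25-17:30 (subtract 4h to convert from UTC+4).
Ana in UTC: 08:10-10:55, 11:55-16:30 (subtract 4h to convert from UTC+4).
Grace in UTC: 09:05-11:50, 12:00-16:00, 16:05-17:55 (subtract 1h to convert from UTC+1).
Mei in UTC: 08:00-10:30, 11:30-16:45 (add 8h to convert from UTC-8).
Tara in UTC: 08:30-10:35, 11:30-11:40, 12:40-15:45, 16:10-16:35 (subtract 4h to convert from UTC+4).
Yuki ∩ Quinn: 08:25-11:35, 12:20-16:40.
Yuki ∩ Quinn ∩ Tomás: 09:05-11:00, 12:35-14:55, 15:25-16:40.
Yuki ∩ Quinn ∩ Tomás ∩ Ana: 09:05-10:55, 12:35-14:55, 15:25-16:30.
Yuki ∩ Quinn ∩ Tomás ∩ Ana ∩ Grace: 09:05-10:55, 12:35-14:55, 15:25-16:00, 16:05-16:30.
Yuki ∩ Quinn ∩ Tomás ∩ Ana ∩ Grace ∩ Mei: 09:05-10:30, 12:35-14:55, 15:25-16:00, 16:05-16:30.
Yuki ∩ Quinn ∩ Tomás ∩ Ana ∩ Grace ∩ Mei ∩ Tara: 09:05-10:30, 12:40-14:55, 15:25-15:45, 16:10-16:30.
The last common window of at least 60 minutes is 12:40-14:55; a 60-minute meeting can start as late as 13:55 and still end by 14:55.

13:55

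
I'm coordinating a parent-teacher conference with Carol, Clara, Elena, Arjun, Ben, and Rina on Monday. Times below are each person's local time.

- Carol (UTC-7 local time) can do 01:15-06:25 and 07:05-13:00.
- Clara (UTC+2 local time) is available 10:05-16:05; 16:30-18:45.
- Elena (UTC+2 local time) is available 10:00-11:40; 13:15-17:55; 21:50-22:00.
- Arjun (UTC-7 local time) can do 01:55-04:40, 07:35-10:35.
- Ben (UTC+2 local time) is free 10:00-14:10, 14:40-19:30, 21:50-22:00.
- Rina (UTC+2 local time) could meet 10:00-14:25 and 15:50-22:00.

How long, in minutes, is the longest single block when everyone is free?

80

Carol in UTC: 08:15-13:25, 14:05-20:00 (add 7h to convert from UTC-7).
Clara in UTC: 08:05-14:05, 14:30-16:45 (subtract 2h to convert from UTC+2).
Elena in UTC: 08:00-09:40, 11:15-15:55, 19:50-20:00 (subtract 2h to convert from UTC+2).
Arjun in UTC: 08:55-11:40, 14:35-17:35 (add 7h to convert from UTC-7).
Ben in UTC: 08:00-12:10, 12:40-17:30, 19:50-20:00 (subtract 2h to convert from UTC+2).
Rina in UTC: 08:00-12:25, 13:50-20:00 (subtract 2h to convert from UTC+2).
Carol ∩ Clara: 08:15-13:25, 14:30-16:45.
Carol ∩ Clara ∩ Elena: 08:15-09:40, 11:15-13:25, 14:30-15:55.
Carol ∩ Clara ∩ Elena ∩ Arjun: 08:55-09:40, 11:15-11:40, 14:35-15:55.
Carol ∩ Clara ∩ Elena ∩ Arjun ∩ Ben: 08:55-09:40, 11:15-11:40, 14:35-15:55.
Carol ∩ Clara ∩ Elena ∩ Arjun ∩ Ben ∩ Rina: 08:55-09:40, 11:15-11:40, 14:35-15:55.
The longest is 14:35-15:55 at 80 minutes.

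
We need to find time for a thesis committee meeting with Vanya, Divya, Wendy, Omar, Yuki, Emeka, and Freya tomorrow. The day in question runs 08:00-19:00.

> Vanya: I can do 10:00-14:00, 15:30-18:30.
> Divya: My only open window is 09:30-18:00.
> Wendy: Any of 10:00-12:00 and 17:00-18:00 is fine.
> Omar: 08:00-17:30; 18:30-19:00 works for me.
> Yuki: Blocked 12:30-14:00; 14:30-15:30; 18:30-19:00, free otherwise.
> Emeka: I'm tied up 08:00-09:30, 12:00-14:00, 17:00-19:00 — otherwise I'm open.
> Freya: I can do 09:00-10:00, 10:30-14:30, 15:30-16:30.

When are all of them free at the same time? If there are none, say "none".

10:30-12:00

Vanya free: 10:00-14:00, 15:30-18:30.
Divya free: 09:30-18:00.
Wendy free: 10:00-12:00, 17:00-18:00.
Omar free: 08:00-17:30, 18:30-19:00.
Yuki free: 08:00-12:30, 14:00-14:30, 15:30-18:30 (invert busy blocks within the working day).
Emeka free: 09:30-12:00, 14:00-17:00 (invert busy blocks within the working day).
Freya free: 09:00-10:00, 10:30-14:30, 15:30-16:30.
Vanya ∩ Divya: 10:00-14:00, 15:30-18:00.
Vanya ∩ Divya ∩ Wendy: 10:00-12:00, 17:00-18:00.
Vanya ∩ Divya ∩ Wendy ∩ Omar: 10:00-12:00, 17:00-17:30.
Vanya ∩ Divya ∩ Wendy ∩ Omar ∩ Yuki: 10:00-12:00, 17:00-17:30.
Vanya ∩ Divya ∩ Wendy ∩ Omar ∩ Yuki ∩ Emeka: 10:00-12:00.
Vanya ∩ Divya ∩ Wendy ∩ Omar ∩ Yuki ∩ Emeka ∩ Freya: 10:30-12:00.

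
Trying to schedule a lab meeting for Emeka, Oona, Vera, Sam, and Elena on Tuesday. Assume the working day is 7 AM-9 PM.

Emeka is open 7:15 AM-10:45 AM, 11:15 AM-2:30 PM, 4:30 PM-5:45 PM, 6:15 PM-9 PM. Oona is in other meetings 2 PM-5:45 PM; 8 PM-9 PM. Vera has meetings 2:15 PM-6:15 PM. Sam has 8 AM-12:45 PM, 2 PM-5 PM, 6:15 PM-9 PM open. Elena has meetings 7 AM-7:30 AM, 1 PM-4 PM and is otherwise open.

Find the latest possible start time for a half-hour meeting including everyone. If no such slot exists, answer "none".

Emeka free: 07:15-10:45, 11:15-14:30, 16:30-17:45, 18:15-21:00.
Oona free: 07:00-14:00, 17:45-20:00 (invert busy blocks within the working day).
Vera free: 07:00-14:15, 18:15-21:00 (invert busy blocks within the working day).
Sam free: 08:00-12:45, 14:00-17:00, 18:15-21:00.
Elena free: 07:30-13:00, 16:00-21:00 (invert busy blocks within the working day).
Emeka ∩ Oona: 07:15-10:45, 11:15-14:00, 18:15-20:00.
Emeka ∩ Oona ∩ Vera: 07:15-10:45, 11:15-14:00, 18:15-20:00.
Emeka ∩ Oona ∩ Vera ∩ Sam: 08:00-10:45, 11:15-12:45, 18:15-20:00.
Emeka ∩ Oona ∩ Vera ∩ Sam ∩ Elena: 08:00-10:45, 11:15-12:45, 18:15-20:00.
The last common window of at least 30 minutes is 18:15-20:00; a 30-minute meeting can start as late as 19:30 and still end by 20:00.

19:30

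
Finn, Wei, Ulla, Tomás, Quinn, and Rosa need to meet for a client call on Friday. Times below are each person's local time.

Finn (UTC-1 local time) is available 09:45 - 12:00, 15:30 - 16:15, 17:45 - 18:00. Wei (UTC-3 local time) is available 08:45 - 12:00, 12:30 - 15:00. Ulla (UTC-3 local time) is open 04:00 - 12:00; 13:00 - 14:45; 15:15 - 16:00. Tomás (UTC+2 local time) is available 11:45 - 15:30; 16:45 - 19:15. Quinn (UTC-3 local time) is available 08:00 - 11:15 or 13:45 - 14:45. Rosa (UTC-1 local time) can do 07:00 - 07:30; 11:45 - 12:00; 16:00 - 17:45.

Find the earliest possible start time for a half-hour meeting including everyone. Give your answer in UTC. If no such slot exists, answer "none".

none

Finn in UTC: 10:45-13:00, 16:30-17:15, 18:45-19:00 (add 1h to convert from UTC-1).
Wei in UTC: 11:45-15:00, 15:30-18:00 (add 3h to convert from UTC-3).
Ulla in UTC: 07:00-15:00, 16:00-17:45, 18:15-19:00 (add 3h to convert from UTC-3).
Tomás in UTC: 09:45-13:30, 14:45-17:15 (subtract 2h to convert from UTC+2).
Quinn in UTC: 11:00-14:15, 16:45-17:45 (add 3h to convert from UTC-3).
Rosa in UTC: 08:00-08:30, 12:45-13:00, 17:00-18:45 (add 1h to convert from UTC-1).
Finn ∩ Wei: 11:45-13:00, 16:30-17:15.
Finn ∩ Wei ∩ Ulla: 11:45-13:00, 16:30-17:15.
Finn ∩ Wei ∩ Ulla ∩ Tomás: 11:45-13:00, 16:30-17:15.
Finn ∩ Wei ∩ Ulla ∩ Tomás ∩ Quinn: 11:45-13:00, 16:45-17:15.
Finn ∩ Wei ∩ Ulla ∩ Tomás ∩ Quinn ∩ Rosa: 12:45-13:00, 17:00-17:15.
No common window is at least 30 minutes long.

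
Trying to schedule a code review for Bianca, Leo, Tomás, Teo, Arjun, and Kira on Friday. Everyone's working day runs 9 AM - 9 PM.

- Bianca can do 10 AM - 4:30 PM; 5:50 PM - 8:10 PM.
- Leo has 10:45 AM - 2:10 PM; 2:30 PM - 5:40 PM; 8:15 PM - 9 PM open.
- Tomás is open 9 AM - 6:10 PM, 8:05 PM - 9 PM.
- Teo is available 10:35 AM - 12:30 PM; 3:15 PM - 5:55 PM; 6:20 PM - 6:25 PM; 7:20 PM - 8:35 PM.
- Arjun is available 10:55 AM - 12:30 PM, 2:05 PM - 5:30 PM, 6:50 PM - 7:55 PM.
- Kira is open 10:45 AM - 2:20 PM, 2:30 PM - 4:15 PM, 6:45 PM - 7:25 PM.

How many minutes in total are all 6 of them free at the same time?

Bianca ∩ Leo: 10:45-14:10, 14:30-16:30.
Bianca ∩ Leo ∩ Tomás: 10:45-14:10, 14:30-16:30.
Bianca ∩ Leo ∩ Tomás ∩ Teo: 10:45-12:30, 15:15-16:30.
Bianca ∩ Leo ∩ Tomás ∩ Teo ∩ Arjun: 10:55-12:30, 15:15-16:30.
Bianca ∩ Leo ∩ Tomás ∩ Teo ∩ Arjun ∩ Kira: 10:55-12:30, 15:15-16:15.
Summing the common windows: 95 + 60 = 155 minutes.

155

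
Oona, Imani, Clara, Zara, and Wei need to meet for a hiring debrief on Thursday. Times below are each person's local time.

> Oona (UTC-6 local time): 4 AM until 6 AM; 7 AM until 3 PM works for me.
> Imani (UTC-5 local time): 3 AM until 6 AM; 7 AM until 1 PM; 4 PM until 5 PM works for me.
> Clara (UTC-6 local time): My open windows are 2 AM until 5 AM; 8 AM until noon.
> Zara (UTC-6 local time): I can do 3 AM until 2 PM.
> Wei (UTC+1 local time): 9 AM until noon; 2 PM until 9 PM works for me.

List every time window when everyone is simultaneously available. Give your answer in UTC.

10:00-11:00, 14:00-18:00

Oona in UTC: 10:00-12:00, 13:00-21:00 (add 6h to convert from UTC-6).
Imani in UTC: 08:00-11:00, 12:00-18:00, 21:00-22:00 (add 5h to convert from UTC-5).
Clara in UTC: 08:00-11:00, 14:00-18:00 (add 6h to convert from UTC-6).
Zara in UTC: 09:00-20:00 (add 6h to convert from UTC-6).
Wei in UTC: 08:00-11:00, 13:00-20:00 (subtract 1h to convert from UTC+1).
Oona ∩ Imani: 10:00-11:00, 13:00-18:00.
Oona ∩ Imani ∩ Clara: 10:00-11:00, 14:00-18:00.
Oona ∩ Imani ∩ Clara ∩ Zara: 10:00-11:00, 14:00-18:00.
Oona ∩ Imani ∩ Clara ∩ Zara ∩ Wei: 10:00-11:00, 14:00-18:00.
Those are the intersection windows.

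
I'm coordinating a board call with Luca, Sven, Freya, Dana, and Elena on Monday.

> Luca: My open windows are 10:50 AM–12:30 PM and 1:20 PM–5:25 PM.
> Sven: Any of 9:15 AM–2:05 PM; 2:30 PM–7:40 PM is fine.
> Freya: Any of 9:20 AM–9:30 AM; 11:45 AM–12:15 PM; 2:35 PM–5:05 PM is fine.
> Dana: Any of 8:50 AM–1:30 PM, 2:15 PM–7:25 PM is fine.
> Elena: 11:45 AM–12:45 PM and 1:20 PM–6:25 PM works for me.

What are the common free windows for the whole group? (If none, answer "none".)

Luca ∩ Sven: 10:50-12:30, 13:20-14:05, 14:30-17:25.
Luca ∩ Sven ∩ Freya: 11:45-12:15, 14:35-17:05.
Luca ∩ Sven ∩ Freya ∩ Dana: 11:45-12:15, 14:35-17:05.
Luca ∩ Sven ∩ Freya ∩ Dana ∩ Elena: 11:45-12:15, 14:35-17:05.

11:45-12:15, 14:35-17:05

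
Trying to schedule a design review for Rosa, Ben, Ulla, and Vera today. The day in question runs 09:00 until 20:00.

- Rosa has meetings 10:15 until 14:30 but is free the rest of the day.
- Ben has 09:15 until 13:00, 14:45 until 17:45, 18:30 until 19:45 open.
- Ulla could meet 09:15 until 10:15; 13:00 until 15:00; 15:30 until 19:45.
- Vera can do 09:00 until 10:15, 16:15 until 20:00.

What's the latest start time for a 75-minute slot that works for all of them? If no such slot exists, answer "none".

18:30

Rosa free: 09:00-10:15, 14:30-20:00 (invert busy blocks within the working day).
Ben free: 09:15-13:00, 14:45-17:45, 18:30-19:45.
Ulla free: 09:15-10:15, 13:00-15:00, 15:30-19:45.
Vera free: 09:00-10:15, 16:15-20:00.
Rosa ∩ Ben: 09:15-10:15, 14:45-17:45, 18:30-19:45.
Rosa ∩ Ben ∩ Ulla: 09:15-10:15, 14:45-15:00, 15:30-17:45, 18:30-19:45.
Rosa ∩ Ben ∩ Ulla ∩ Vera: 09:15-10:15, 16:15-17:45, 18:30-19:45.
The last common window of at least 75 minutes is 18:30-19:45; a 75-minute meeting can start as late as 18:30 and still end by 19:45.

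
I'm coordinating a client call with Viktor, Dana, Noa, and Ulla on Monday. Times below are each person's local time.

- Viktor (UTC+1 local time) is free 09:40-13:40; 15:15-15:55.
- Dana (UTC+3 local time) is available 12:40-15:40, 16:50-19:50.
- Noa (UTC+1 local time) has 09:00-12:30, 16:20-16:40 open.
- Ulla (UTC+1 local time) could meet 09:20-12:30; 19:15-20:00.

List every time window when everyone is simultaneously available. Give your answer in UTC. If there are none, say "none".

09:40-11:30

Viktor in UTC: 08:40-12:40, 14:15-14:55 (subtract 1h to convert from UTC+1).
Dana in UTC: 09:40-12:40, 13:50-16:50 (subtract 3h to convert from UTC+3).
Noa in UTC: 08:00-11:30, 15:20-15:40 (subtract 1h to convert from UTC+1).
Ulla in UTC: 08:20-11:30, 18:15-19:00 (subtract 1h to convert from UTC+1).
Viktor ∩ Dana: 09:40-12:40, 14:15-14:55.
Viktor ∩ Dana ∩ Noa: 09:40-11:30.
Viktor ∩ Dana ∩ Noa ∩ Ulla: 09:40-11:30.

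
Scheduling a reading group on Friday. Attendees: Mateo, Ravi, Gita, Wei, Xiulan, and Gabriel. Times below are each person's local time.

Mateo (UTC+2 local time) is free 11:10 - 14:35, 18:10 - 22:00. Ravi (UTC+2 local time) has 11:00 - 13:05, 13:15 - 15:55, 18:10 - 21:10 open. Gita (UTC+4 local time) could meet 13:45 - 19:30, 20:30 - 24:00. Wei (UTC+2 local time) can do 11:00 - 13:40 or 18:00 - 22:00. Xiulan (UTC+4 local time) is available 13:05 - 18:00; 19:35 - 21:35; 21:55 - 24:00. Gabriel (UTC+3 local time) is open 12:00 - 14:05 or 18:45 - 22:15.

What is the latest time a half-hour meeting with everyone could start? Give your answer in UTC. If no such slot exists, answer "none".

18:40

Mateo in UTC: 09:10-12:35, 16:10-20:00 (subtract 2h to convert from UTC+2).
Ravi in UTC: 09:00-11:05, 11:15-13:55, 16:10-19:10 (subtract 2h to convert from UTC+2).
Gita in UTC: 09:45-15:30, 16:30-20:00 (subtract 4h to convert from UTC+4).
Wei in UTC: 09:00-11:40, 16:00-20:00 (subtract 2h to convert from UTC+2).
Xiulan in UTC: 09:05-14:00, 15:35-17:35, 17:55-20:00 (subtract 4h to convert from UTC+4).
Gabriel in UTC: 09:00-11:05, 15:45-19:15 (subtract 3h to convert from UTC+3).
Mateo ∩ Ravi: 09:10-11:05, 11:15-12:35, 16:10-19:10.
Mateo ∩ Ravi ∩ Gita: 09:45-11:05, 11:15-12:35, 16:30-19:10.
Mateo ∩ Ravi ∩ Gita ∩ Wei: 09:45-11:05, 11:15-11:40, 16:30-19:10.
Mateo ∩ Ravi ∩ Gita ∩ Wei ∩ Xiulan: 09:45-11:05, 11:15-11:40, 16:30-17:35, 17:55-19:10.
Mateo ∩ Ravi ∩ Gita ∩ Wei ∩ Xiulan ∩ Gabriel: 09:45-11:05, 16:30-17:35, 17:55-19:10.
So the common availability across everyone is 09:45-11:05, 16:30-17:35, 17:55-19:10.
The last common window of at least 30 minutes is 17:55-19:10; a 30-minute meeting can start as late as 18:40 and still end by 19:10.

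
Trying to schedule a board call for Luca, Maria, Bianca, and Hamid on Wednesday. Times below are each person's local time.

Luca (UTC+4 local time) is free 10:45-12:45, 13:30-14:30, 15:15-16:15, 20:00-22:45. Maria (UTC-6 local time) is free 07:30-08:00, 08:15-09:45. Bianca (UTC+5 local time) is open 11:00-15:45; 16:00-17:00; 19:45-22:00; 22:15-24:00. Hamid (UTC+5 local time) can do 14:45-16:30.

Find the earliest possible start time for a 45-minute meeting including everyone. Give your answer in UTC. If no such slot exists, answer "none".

Luca in UTC: 06:45-08:45, 09:30-10:30, 11:15-12:15, 16:00-18:45 (subtract 4h to convert from UTC+4).
Maria in UTC: 13:30-14:00, 14:15-15:45 (add 6h to convert from UTC-6).
Bianca in UTC: 06:00-10:45, 11:00-12:00, 14:45-17:00, 17:15-19:00 (subtract 5h to convert from UTC+5).
Hamid in UTC: 09:45-11:30 (subtract 5h to convert from UTC+5).
Luca ∩ Maria: ∅.
Luca ∩ Maria ∩ Bianca: ∅.
Luca ∩ Maria ∩ Bianca ∩ Hamid: ∅.
There is no time when everyone is free.
No common window is at least 45 minutes long.

none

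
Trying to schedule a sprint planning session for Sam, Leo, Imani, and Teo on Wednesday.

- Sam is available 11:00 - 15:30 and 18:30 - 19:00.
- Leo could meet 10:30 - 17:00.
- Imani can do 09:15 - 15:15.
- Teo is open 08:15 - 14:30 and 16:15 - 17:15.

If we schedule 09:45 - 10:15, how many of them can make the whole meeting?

2

Imani and Teo can make the full 09:45-10:15 slot — that's 2.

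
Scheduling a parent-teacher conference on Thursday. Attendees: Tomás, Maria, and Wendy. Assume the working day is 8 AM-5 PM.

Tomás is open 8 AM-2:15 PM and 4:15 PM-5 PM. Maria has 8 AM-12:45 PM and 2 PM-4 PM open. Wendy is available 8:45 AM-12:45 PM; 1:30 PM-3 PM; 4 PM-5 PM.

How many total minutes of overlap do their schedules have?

255

Tomás ∩ Maria: 08:00-12:45, 14:00-14:15.
Tomás ∩ Maria ∩ Wendy: 08:45-12:45, 14:00-14:15.
Those are the intersection windows.
Summing the common windows: 240 + 15 = 255 minutes.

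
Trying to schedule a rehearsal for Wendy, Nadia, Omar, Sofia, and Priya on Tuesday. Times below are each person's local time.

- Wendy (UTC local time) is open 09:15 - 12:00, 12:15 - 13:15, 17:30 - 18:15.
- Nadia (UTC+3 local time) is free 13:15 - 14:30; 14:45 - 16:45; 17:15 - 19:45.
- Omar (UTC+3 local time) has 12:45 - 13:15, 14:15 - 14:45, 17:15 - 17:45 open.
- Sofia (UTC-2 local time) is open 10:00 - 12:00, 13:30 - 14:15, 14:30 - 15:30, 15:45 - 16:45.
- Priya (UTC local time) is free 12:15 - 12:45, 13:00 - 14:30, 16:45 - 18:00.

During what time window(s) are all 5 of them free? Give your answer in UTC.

none

Wendy in UTC: 09:15-12:00, 12:15-13:15, 17:30-18:15.
Nadia in UTC: 10:15-11:30, 11:45-13:45, 14:15-16:45 (subtract 3h to convert from UTC+3).
Omar in UTC: 09:45-10:15, 11:15-11:45, 14:15-14:45 (subtract 3h to convert from UTC+3).
Sofia in UTC: 12:00-14:00, 15:30-16:15, 16:30-17:30, 17:45-18:45 (add 2h to convert from UTC-2).
Priya in UTC: 12:15-12:45, 13:00-14:30, 16:45-18:00.
Wendy ∩ Nadia: 10:15-11:30, 11:45-12:00, 12:15-13:15.
Wendy ∩ Nadia ∩ Omar: 11:15-11:30.
Wendy ∩ Nadia ∩ Omar ∩ Sofia: ∅.
Wendy ∩ Nadia ∩ Omar ∩ Sofia ∩ Priya: ∅.
There is no time when everyone is free.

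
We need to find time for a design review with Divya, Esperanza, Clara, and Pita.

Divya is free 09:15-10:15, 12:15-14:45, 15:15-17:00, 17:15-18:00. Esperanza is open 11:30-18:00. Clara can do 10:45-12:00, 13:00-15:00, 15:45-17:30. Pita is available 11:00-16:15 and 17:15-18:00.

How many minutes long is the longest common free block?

105

Divya ∩ Esperanza: 12:15-14:45, 15:15-17:00, 17:15-18:00.
Divya ∩ Esperanza ∩ Clara: 13:00-14:45, 15:45-17:00, 17:15-17:30.
Divya ∩ Esperanza ∩ Clara ∩ Pita: 13:00-14:45, 15:45-16:15, 17:15-17:30.
The longest is 13:00-14:45 at 105 minutes.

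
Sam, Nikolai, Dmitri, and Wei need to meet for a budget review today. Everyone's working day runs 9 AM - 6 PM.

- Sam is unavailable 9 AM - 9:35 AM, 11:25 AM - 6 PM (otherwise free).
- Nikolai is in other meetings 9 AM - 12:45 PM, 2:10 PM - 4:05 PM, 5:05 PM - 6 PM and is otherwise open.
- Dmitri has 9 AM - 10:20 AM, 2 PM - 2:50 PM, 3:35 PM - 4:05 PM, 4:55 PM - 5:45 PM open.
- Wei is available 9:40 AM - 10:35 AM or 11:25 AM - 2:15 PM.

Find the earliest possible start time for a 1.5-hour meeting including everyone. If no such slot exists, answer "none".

none

Sam free: 09:35-11:25 (invert busy blocks within the working day).
Nikolai free: 12:45-14:10, 16:05-17:05 (invert busy blocks within the working day).
Dmitri free: 09:00-10:20, 14:00-14:50, 15:35-16:05, 16:55-17:45.
Wei free: 09:40-10:35, 11:25-14:15.
Sam ∩ Nikolai: ∅.
Sam ∩ Nikolai ∩ Dmitri: ∅.
Sam ∩ Nikolai ∩ Dmitri ∩ Wei: ∅.
There is no time when everyone is free.
No common window is at least 90 minutes long.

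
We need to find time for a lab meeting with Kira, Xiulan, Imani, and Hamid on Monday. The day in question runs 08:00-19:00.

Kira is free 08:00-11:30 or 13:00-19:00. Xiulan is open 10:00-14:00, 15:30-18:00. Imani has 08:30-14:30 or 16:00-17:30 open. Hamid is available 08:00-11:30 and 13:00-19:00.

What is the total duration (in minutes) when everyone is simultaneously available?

240

Kira ∩ Xiulan: 10:00-11:30, 13:00-14:00, 15:30-18:00.
Kira ∩ Xiulan ∩ Imani: 10:00-11:30, 13:00-14:00, 16:00-17:30.
Kira ∩ Xiulan ∩ Imani ∩ Hamid: 10:00-11:30, 13:00-14:00, 16:00-17:30.
So the common availability across everyone is 10:00-11:30, 13:00-14:00, 16:00-17:30.
Summing the common windows: 90 + 60 + 90 = 240 minutes.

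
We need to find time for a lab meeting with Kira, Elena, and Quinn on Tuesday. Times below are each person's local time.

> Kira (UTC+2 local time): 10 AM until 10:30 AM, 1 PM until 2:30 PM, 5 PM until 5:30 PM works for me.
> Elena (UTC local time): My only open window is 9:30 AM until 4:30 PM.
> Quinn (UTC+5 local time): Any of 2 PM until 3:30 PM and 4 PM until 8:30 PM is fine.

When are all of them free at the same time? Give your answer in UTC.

Kira in UTC: 08:00-08:30, 11:00-12:30, 15:00-15:30 (subtract 2h to convert from UTC+2).
Elena in UTC: 09:30-16:30.
Quinn in UTC: 09:00-10:30, 11:00-15:30 (subtract 5h to convert from UTC+5).
Kira ∩ Elena: 11:00-12:30, 15:00-15:30.
Kira ∩ Elena ∩ Quinn: 11:00-12:30, 15:00-15:30.

11:00-12:30, 15:00-15:30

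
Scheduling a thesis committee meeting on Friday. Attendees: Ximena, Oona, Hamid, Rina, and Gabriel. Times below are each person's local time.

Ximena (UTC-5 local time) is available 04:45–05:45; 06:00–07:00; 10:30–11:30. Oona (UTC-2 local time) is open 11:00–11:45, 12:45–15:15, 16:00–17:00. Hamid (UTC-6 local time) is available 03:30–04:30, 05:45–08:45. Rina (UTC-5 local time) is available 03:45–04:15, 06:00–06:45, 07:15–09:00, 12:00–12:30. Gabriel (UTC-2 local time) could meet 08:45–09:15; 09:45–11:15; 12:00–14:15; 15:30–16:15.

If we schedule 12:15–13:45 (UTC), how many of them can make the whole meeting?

2

Ximena in UTC: 09:45-10:45, 11:00-12:00, 15:30-16:30 (add 5h to convert from UTC-5).
Oona in UTC: 13:00-13:45, 14:45-17:15, 18:00-19:00 (add 2h to convert from UTC-2).
Hamid in UTC: 09:30-10:30, 11:45-14:45 (add 6h to convert from UTC-6).
Rina in UTC: 08:45-09:15, 11:00-11:45, 12:15-14:00, 17:00-17:30 (add 5h to convert from UTC-5).
Gabriel in UTC: 10:45-11:15, 11:45-13:15, 14:00-16:15, 17:30-18:15 (add 2h to convert from UTC-2).
Hamid and Rina can make the full 12:15-13:45 slot — that's 2.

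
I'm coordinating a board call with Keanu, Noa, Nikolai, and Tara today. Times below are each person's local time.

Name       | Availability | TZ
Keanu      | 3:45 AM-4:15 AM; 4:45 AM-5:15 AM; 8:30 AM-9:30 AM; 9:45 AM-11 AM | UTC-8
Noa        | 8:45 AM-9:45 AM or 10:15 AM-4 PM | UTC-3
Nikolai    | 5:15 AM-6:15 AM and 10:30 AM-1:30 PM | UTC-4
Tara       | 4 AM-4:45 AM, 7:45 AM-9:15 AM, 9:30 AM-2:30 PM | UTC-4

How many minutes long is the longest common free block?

60

Keanu in UTC: 11:45-12:15, 12:45-13:15, 16:30-17:30, 17:45-19:00 (add 8h to convert from UTC-8).
Noa in UTC: 11:45-12:45, 13:15-19:00 (add 3h to convert from UTC-3).
Nikolai in UTC: 09:15-10:15, 14:30-17:30 (add 4h to convert from UTC-4).
Tara in UTC: 08:00-08:45, 11:45-13:15, 13:30-18:30 (add 4h to convert from UTC-4).
Keanu ∩ Noa: 11:45-12:15, 16:30-17:30, 17:45-19:00.
Keanu ∩ Noa ∩ Nikolai: 16:30-17:30.
Keanu ∩ Noa ∩ Nikolai ∩ Tara: 16:30-17:30.
The longest is 16:30-17:30 at 60 minutes.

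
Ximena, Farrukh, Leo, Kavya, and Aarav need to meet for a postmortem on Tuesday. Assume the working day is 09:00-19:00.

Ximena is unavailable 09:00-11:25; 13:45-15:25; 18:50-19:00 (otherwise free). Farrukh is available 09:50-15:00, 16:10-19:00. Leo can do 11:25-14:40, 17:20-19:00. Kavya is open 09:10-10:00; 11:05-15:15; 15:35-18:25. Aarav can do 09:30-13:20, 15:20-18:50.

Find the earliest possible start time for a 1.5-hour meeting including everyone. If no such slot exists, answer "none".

Ximena free: 11:25-13:45, 15:25-18:50 (invert busy blocks within the working day).
Farrukh free: 09:50-15:00, 16:10-19:00.
Leo free: 11:25-14:40, 17:20-19:00.
Kavya free: 09:10-10:00, 11:05-15:15, 15:35-18:25.
Aarav free: 09:30-13:20, 15:20-18:50.
Ximena ∩ Farrukh: 11:25-13:45, 16:10-18:50.
Ximena ∩ Farrukh ∩ Leo: 11:25-13:45, 17:20-18:50.
Ximena ∩ Farrukh ∩ Leo ∩ Kavya: 11:25-13:45, 17:20-18:25.
Ximena ∩ Farrukh ∩ Leo ∩ Kavya ∩ Aarav: 11:25-13:20, 17:20-18:25.
The first common window of at least 90 minutes is 11:25-13:20, so the earliest start is 11:25.

11:25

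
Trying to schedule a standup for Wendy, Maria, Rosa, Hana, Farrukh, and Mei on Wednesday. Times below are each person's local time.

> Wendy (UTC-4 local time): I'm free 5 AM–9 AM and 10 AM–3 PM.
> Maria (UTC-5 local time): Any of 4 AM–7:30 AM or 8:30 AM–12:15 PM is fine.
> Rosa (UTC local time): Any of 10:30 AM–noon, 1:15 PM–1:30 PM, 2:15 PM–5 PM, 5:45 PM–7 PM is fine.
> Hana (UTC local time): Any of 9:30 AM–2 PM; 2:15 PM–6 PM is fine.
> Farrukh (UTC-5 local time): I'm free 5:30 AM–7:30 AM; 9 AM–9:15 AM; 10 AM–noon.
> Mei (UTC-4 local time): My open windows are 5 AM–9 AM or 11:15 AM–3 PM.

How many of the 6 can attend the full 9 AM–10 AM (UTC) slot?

3

Wendy in UTC: 09:00-13:00, 14:00-19:00 (add 4h to convert from UTC-4).
Maria in UTC: 09:00-12:30, 13:30-17:15 (add 5h to convert from UTC-5).
Rosa in UTC: 10:30-12:00, 13:15-13:30, 14:15-17:00, 17:45-19:00.
Hana in UTC: 09:30-14:00, 14:15-18:00.
Farrukh in UTC: 10:30-12:30, 14:00-14:15, 15:00-17:00 (add 5h to convert from UTC-5).
Mei in UTC: 09:00-13:00, 15:15-19:00 (add 4h to convert from UTC-4).
Wendy, Maria, and Mei can make the full 09:00-10:00 slot — that's 3.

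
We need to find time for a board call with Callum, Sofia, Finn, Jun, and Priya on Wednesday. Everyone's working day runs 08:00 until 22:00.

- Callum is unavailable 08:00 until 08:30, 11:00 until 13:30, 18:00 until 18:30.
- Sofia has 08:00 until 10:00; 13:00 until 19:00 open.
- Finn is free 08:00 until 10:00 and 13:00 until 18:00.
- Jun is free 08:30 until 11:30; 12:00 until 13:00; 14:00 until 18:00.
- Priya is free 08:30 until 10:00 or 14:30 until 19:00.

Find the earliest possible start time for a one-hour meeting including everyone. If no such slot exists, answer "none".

08:30

Callum free: 08:30-11:00, 13:30-18:00, 18:30-22:00 (invert busy blocks within the working day).
Sofia free: 08:00-10:00, 13:00-19:00.
Finn free: 08:00-10:00, 13:00-18:00.
Jun free: 08:30-11:30, 12:00-13:00, 14:00-18:00.
Priya free: 08:30-10:00, 14:30-19:00.
Callum ∩ Sofia: 08:30-10:00, 13:30-18:00, 18:30-19:00.
Callum ∩ Sofia ∩ Finn: 08:30-10:00, 13:30-18:00.
Callum ∩ Sofia ∩ Finn ∩ Jun: 08:30-10:00, 14:00-18:00.
Callum ∩ Sofia ∩ Finn ∩ Jun ∩ Priya: 08:30-10:00, 14:30-18:00.
Those are the intersection windows.
The first common window of at least 60 minutes is 08:30-10:00, so the earliest start is 08:30.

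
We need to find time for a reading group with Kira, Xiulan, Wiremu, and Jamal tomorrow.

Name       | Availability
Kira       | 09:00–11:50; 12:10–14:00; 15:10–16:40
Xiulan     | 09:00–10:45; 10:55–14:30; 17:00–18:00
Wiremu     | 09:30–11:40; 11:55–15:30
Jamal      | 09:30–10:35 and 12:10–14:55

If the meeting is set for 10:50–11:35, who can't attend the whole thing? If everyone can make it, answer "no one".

Jamal, Xiulan

Kira: free for 10:50-11:35. Xiulan: not fully free for 10:50-11:35. Wiremu: free for 10:50-11:35. Jamal: not fully free for 10:50-11:35.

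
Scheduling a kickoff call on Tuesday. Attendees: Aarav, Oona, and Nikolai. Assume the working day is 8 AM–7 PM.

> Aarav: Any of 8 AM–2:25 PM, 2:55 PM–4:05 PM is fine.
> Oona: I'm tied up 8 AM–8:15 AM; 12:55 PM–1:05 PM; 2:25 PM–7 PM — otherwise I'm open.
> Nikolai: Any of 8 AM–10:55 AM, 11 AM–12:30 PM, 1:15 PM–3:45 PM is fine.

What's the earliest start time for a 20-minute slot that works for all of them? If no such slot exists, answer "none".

Aarav free: 08:00-14:25, 14:55-16:05.
Oona free: 08:15-12:55, 13:05-14:25 (invert busy blocks within the working day).
Nikolai free: 08:00-10:55, 11:00-12:30, 13:15-15:45.
Aarav ∩ Oona: 08:15-12:55, 13:05-14:25.
Aarav ∩ Oona ∩ Nikolai: 08:15-10:55, 11:00-12:30, 13:15-14:25.
Those are the intersection windows.
The first common window of at least 20 minutes is 08:15-10:55, so the earliest start is 08:15.

08:15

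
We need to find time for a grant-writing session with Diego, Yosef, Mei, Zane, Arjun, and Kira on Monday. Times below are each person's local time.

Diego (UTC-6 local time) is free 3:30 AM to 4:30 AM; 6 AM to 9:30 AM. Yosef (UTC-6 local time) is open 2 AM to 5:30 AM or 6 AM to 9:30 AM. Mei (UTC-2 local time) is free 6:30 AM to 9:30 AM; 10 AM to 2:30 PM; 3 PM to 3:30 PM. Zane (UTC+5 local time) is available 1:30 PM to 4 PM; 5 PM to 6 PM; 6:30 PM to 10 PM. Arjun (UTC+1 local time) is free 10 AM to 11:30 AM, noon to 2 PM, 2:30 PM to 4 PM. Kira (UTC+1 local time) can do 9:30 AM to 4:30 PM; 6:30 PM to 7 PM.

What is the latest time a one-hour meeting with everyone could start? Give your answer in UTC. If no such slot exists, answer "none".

14:00

Diego in UTC: 09:30-10:30, 12:00-15:30 (add 6h to convert from UTC-6).
Yosef in UTC: 08:00-11:30, 12:00-15:30 (add 6h to convert from UTC-6).
Mei in UTC: 08:30-11:30, 12:00-16:30, 17:00-17:30 (add 2h to convert from UTC-2).
Zane in UTC: 08:30-11:00, 12:00-13:00, 13:30-17:00 (subtract 5h to convert from UTC+5).
Arjun in UTC: 09:00-10:30, 11:00-13:00, 13:30-15:00 (subtract 1h to convert from UTC+1).
Kira in UTC: 08:30-15:30, 17:30-18:00 (subtract 1h to convert from UTC+1).
Diego ∩ Yosef: 09:30-10:30, 12:00-15:30.
Diego ∩ Yosef ∩ Mei: 09:30-10:30, 12:00-15:30.
Diego ∩ Yosef ∩ Mei ∩ Zane: 09:30-10:30, 12:00-13:00, 13:30-15:30.
Diego ∩ Yosef ∩ Mei ∩ Zane ∩ Arjun: 09:30-10:30, 12:00-13:00, 13:30-15:00.
Diego ∩ Yosef ∩ Mei ∩ Zane ∩ Arjun ∩ Kira: 09:30-10:30, 12:00-13:00, 13:30-15:00.
The last common window of at least 60 minutes is 13:30-15:00; a 60-minute meeting can start as late as 14:00 and still end by 15:00.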